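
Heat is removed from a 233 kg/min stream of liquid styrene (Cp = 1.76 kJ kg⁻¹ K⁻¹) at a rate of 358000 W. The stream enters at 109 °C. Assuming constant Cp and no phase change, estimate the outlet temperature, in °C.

Q = 358000 W = 21480 kJ/min
ΔT = Q/(ṁ·Cp) = 21480/(233×1.76) = 52.38 K
T_out = 109 − 52.38 = 56.62 °C

T_out = 56.6 °C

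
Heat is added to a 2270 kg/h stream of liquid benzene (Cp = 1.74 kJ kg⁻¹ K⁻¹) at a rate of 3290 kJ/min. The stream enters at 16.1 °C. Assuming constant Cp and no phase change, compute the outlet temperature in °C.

T_out = 66.1 °C

Q = 3290 kJ/min = 197400 kJ/h
ΔT = Q/(ṁ·Cp) = 197400/(2270×1.74) = 49.977 K
T_out = 16.1 + 49.977 = 66.077 °C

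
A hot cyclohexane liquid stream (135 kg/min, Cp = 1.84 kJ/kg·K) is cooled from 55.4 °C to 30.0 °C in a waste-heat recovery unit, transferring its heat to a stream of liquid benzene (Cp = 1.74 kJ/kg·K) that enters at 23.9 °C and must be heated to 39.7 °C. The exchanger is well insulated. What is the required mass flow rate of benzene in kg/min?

Heat released by hot stream: Q = 135 × 1.84 × (55.4 − 30.0) = 6309.4 kJ/min
Energy balance on cold side (adiabatic exchanger): Q = ṁ_c·Cp_c·(T_c,out − T_c,in)
ṁ_c = 6309.4 / [1.74 × (39.7 − 23.9)] = 229.5 kg/min

ṁ_c = 229 kg/min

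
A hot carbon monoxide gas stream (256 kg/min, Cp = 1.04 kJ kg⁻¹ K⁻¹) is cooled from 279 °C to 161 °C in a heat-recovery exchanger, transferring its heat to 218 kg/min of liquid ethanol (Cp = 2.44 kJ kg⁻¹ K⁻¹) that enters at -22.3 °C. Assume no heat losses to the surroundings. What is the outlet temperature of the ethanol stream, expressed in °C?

T_c,out = 36.8 °C

Heat released by hot stream: Q = 256 × 1.04 × (279 − 161) = 31416 kJ/min
Energy balance on cold side (adiabatic exchanger): Q = ṁ_c·Cp_c·(T_c,out − T_c,in)
T_c,out = -22.3 + 31416/(218 × 2.44) = 36.762 °C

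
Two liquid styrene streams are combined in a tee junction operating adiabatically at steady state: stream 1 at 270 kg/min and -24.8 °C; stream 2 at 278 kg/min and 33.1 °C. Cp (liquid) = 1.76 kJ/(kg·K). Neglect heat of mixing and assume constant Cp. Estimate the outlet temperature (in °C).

T_out = 4.57 °C

Adiabatic, steady state ⇒ Σ ṁᵢCp,ᵢ(T_out − Tᵢ) = 0
Σ ṁᵢCp,ᵢTᵢ = 270×1.76×-24.8 + 278×1.76×33.1 = 4410.2
Σ ṁᵢCp,ᵢ = 270×1.76 + 278×1.76 = 964.48
T_out = 4410.2 / 964.48 = 4.5726 °C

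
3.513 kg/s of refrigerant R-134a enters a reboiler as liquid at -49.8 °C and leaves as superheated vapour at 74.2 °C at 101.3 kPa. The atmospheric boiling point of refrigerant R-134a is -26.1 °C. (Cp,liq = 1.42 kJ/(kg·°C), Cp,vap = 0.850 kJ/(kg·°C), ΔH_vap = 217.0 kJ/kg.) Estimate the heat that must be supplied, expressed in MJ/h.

liquid -49.8→-26.1 °C: 33.654 kJ/kg
vaporisation at -26.1 °C: 217 kJ/kg
vapour -26.1→74.2 °C: 85.255 kJ/kg
Δh = 33.654 + 217 + 85.255 = 335.91 kJ/kg
Q = ṁ·Δh = 3.513 kg/s × 335.91 kJ/kg = 1180 kJ/s
|Q| = 1180 kW = 4248.2 MJ/h

Q = 4250 MJ/h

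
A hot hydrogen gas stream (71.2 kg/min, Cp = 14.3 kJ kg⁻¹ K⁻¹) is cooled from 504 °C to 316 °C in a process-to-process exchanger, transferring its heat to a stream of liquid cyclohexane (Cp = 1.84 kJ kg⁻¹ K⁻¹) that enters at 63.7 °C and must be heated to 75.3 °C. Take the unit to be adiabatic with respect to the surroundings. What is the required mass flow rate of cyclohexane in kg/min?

ṁ_c = 8970 kg/min

Heat released by hot stream: Q = 71.2 × 14.3 × (504 − 316) = 191410 kJ/min
Energy balance on cold side (adiabatic exchanger): Q = ṁ_c·Cp_c·(T_c,out − T_c,in)
ṁ_c = 191410 / [1.84 × (75.3 − 63.7)] = 8968.1 kg/min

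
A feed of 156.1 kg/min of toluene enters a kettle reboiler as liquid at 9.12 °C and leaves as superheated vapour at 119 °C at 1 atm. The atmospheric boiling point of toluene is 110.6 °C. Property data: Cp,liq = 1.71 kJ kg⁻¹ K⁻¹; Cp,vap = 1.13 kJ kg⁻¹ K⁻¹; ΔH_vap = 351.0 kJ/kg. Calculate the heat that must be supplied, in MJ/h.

liquid 9.12→110.6 °C: 173.53 kJ/kg
vaporisation at 110.6 °C: 351 kJ/kg
vapour 110.6→119 °C: 9.492 kJ/kg
Δh = 173.53 + 351 + 9.492 = 534.02 kJ/kg
Q = ṁ·Δh = 156.1 kg/min × 534.02 kJ/kg = 83361 kJ/min
|Q| = 1389.3 kW = 5001.7 MJ/h

Q = 5000 MJ/h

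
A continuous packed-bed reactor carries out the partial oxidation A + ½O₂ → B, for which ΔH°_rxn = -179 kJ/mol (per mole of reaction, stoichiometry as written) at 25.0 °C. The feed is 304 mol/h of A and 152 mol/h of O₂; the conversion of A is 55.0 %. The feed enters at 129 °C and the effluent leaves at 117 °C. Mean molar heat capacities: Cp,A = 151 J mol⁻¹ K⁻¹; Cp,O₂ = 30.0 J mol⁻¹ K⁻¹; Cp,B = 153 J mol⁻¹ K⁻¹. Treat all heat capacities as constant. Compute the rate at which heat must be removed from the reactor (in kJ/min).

Q_out = 512 kJ/min

Extent of reaction ξ = 0.550 × 304 = 167.2 mol/h
Reaction term: ξ·ΔH°_rxn = 167.2 × -179 = -29929 kJ/h
Sensible, feed 129→25 °C: -5248.3 kJ/h
Outlet flows (mol/h): A 136.8, O₂ 68.4, B 167.2
Sensible, products 25→117 °C: 4442.7 kJ/h
Q = ΔH = -30734 kJ/h = -8.5373 kW
Heat removed = 512.24 kJ/min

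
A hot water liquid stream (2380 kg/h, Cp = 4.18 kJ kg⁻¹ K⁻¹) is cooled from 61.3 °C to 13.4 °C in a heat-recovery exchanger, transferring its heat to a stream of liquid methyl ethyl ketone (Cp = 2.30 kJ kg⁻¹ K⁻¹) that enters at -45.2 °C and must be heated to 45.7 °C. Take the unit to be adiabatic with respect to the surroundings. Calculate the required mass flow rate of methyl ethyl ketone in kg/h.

ṁ_c = 2280 kg/h

Heat released by hot stream: Q = 2380 × 4.18 × (61.3 − 13.4) = 476530 kJ/h
Energy balance on cold side (adiabatic exchanger): Q = ṁ_c·Cp_c·(T_c,out − T_c,in)
ṁ_c = 476530 / [2.30 × (45.7 − -45.2)] = 2279.3 kg/h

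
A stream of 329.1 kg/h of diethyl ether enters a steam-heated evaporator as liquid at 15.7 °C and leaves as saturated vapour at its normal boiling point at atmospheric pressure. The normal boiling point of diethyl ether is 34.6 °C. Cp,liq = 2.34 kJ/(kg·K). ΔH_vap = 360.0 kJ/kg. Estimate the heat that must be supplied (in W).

liquid 15.7→34.6 °C: 44.226 kJ/kg
vaporisation at 34.6 °C: 360 kJ/kg
Δh = 44.226 + 360 = 404.23 kJ/kg
Q = ṁ·Δh = 329.1 kg/h × 404.23 kJ/kg = 133030 kJ/h
|Q| = 36.953 kW = 36953 W

Q = 37000 W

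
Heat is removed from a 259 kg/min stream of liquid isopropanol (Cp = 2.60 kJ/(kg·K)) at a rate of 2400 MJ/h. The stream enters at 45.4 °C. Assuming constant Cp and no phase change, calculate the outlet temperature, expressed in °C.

Q = 2400 MJ/h = 40000 kJ/min
ΔT = Q/(ṁ·Cp) = 40000/(259×2.60) = 59.4 K
T_out = 45.4 − 59.4 = -14 °C

T_out = -14.0 °C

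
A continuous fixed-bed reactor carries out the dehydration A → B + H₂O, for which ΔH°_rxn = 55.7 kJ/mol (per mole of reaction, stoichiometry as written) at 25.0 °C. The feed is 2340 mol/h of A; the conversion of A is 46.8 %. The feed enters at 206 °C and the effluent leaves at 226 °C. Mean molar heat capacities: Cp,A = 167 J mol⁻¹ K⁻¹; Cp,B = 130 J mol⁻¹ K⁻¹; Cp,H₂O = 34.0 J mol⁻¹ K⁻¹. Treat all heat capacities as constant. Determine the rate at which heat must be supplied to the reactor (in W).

Extent of reaction ξ = 0.468 × 2340 = 1095.1 mol/h
Reaction term: ξ·ΔH°_rxn = 1095.1 × 55.7 = 60998 kJ/h
Sensible, feed 206→25 °C: -70731 kJ/h
Outlet flows (mol/h): A 1244.9, B 1095.1, H₂O 1095.1
Sensible, products 25→226 °C: 77886 kJ/h
Q = ΔH = 68153 kJ/h = 18.932 kW
Heat supplied = 18932 W

Q_in = 18900 W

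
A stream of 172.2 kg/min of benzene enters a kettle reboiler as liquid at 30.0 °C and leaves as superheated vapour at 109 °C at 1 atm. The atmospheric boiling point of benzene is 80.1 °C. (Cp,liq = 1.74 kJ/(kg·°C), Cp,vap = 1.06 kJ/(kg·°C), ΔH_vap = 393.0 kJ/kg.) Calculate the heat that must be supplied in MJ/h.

Q = 5280 MJ/h

liquid 30.0→80.1 °C: 87.174 kJ/kg
vaporisation at 80.1 °C: 393 kJ/kg
vapour 80.1→109 °C: 30.634 kJ/kg
Δh = 87.174 + 393 + 30.634 = 510.81 kJ/kg
Q = ṁ·Δh = 172.2 kg/min × 510.81 kJ/kg = 87961 kJ/min
|Q| = 1466 kW = 5277.7 MJ/h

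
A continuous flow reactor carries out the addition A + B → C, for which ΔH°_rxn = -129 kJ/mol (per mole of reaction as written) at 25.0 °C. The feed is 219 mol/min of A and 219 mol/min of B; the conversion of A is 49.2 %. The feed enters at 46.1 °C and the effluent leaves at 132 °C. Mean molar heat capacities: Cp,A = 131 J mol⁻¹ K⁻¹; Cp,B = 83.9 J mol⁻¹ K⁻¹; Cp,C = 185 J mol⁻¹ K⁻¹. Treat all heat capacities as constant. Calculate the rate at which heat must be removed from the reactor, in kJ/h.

Q_out = 612000 kJ/h

Extent of reaction ξ = 0.492 × 219 = 107.75 mol/min
Reaction term: ξ·ΔH°_rxn = 107.75 × -129 = -13899 kJ/min
Sensible, feed 46.1→25 °C: -993.03 kJ/min
Outlet flows (mol/min): A 111.25, B 111.25, C 107.75
Sensible, products 25→132 °C: 4691 kJ/min
Q = ΔH = -10201 kJ/min = -170.02 kW
Heat removed = 612090 kJ/h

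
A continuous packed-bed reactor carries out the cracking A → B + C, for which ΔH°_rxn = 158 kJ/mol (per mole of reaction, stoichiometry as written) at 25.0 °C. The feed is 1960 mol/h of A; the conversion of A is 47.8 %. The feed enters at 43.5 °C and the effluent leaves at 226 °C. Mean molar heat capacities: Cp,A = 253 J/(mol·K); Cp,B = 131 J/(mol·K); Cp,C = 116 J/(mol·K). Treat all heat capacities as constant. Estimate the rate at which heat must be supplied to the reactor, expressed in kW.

Q_in = 65.9 kW

Extent of reaction ξ = 0.478 × 1960 = 936.88 mol/h
Reaction term: ξ·ΔH°_rxn = 936.88 × 158 = 148030 kJ/h
Sensible, feed 43.5→25 °C: -9173.8 kJ/h
Outlet flows (mol/h): A 1023.1, B 936.88, C 936.88
Sensible, products 25→226 °C: 98542 kJ/h
Q = ΔH = 237400 kJ/h = 65.943 kW
Heat supplied = 65.943 kW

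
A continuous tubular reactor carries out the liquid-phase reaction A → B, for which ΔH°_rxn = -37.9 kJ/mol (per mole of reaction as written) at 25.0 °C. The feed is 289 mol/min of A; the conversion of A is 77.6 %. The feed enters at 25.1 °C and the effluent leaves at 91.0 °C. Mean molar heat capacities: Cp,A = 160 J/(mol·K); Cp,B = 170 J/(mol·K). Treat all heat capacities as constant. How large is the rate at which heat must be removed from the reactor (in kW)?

Q_out = 88.4 kW

Extent of reaction ξ = 0.776 × 289 = 224.26 mol/min
Reaction term: ξ·ΔH°_rxn = 224.26 × -37.9 = -8499.6 kJ/min
Sensible, feed 25.1→25 °C: -4.624 kJ/min
Outlet flows (mol/min): A 64.736, B 224.26
Sensible, products 25→91.0 °C: 3199.9 kJ/min
Q = ΔH = -5304.4 kJ/min = -88.406 kW
Heat removed = 88.406 kW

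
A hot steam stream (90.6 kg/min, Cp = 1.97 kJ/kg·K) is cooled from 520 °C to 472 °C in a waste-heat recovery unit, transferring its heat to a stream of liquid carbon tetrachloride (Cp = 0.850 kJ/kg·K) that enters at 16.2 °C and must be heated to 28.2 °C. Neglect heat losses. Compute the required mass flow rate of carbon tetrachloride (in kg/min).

ṁ_c = 840 kg/min

Heat released by hot stream: Q = 90.6 × 1.97 × (520 − 472) = 8567.1 kJ/min
Energy balance on cold side (adiabatic exchanger): Q = ṁ_c·Cp_c·(T_c,out − T_c,in)
ṁ_c = 8567.1 / [0.850 × (28.2 − 16.2)] = 839.92 kg/min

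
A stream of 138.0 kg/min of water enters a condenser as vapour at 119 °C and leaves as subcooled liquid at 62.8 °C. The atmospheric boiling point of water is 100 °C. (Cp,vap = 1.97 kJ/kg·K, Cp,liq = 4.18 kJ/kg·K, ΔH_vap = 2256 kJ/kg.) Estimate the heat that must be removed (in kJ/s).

vapour 119→100 °C: -37.43 kJ/kg
condensation at 100 °C: -2256 kJ/kg
liquid 100→62.8 °C: -155.5 kJ/kg
Δh = -37.43 + -2256 + -155.5 = -2448.9 kJ/kg
Q = ṁ·Δh = 138.0 kg/min × -2448.9 kJ/kg = -337950 kJ/min
|Q| = 5632.5 kW

Q_c = 5630 kJ/s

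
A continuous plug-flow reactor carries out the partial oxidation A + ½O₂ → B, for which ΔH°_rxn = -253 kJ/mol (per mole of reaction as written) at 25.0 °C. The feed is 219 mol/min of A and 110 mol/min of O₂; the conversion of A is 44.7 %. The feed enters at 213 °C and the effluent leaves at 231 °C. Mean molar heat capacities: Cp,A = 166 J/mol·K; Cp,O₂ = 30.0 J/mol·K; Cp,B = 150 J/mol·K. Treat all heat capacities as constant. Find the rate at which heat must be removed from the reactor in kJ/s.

Extent of reaction ξ = 0.447 × 219 = 97.893 mol/min
Reaction term: ξ·ΔH°_rxn = 97.893 × -253 = -24767 kJ/min
Sensible, feed 213→25 °C: -7455 kJ/min
Outlet flows (mol/min): A 121.11, O₂ 61.053, B 97.893
Sensible, products 25→231 °C: 7543.6 kJ/min
Q = ΔH = -24678 kJ/min = -411.31 kW
Heat removed = 411.31 kJ/s

Q_out = 411 kJ/s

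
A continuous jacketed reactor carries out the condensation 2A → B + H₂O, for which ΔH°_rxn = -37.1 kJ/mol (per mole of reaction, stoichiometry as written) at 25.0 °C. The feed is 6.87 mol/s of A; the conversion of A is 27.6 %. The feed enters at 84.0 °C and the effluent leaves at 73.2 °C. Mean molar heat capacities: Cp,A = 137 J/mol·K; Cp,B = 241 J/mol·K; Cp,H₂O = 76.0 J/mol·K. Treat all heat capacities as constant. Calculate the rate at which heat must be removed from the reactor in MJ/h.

Q_out = 156 MJ/h

Extent of reaction ξ = 0.276 × 6.87 / 2 = 0.94806 mol/s
Reaction term: ξ·ΔH°_rxn = 0.94806 × -37.1 = -35.173 kJ/s
Sensible, feed 84.0→25 °C: -55.53 kJ/s
Outlet flows (mol/s): A 4.9739, B 0.94806, H₂O 0.94806
Sensible, products 25→73.2 °C: 47.33 kJ/s
Q = ΔH = -43.373 kJ/s = -43.373 kW
Heat removed = 156.14 MJ/h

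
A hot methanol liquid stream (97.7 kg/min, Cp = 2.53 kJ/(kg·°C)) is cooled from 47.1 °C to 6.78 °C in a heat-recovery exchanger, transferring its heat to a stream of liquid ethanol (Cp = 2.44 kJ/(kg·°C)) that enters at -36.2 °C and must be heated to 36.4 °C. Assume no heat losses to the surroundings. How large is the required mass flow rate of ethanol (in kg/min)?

ṁ_c = 56.3 kg/min

Heat released by hot stream: Q = 97.7 × 2.53 × (47.1 − 6.78) = 9966.3 kJ/min
Energy balance on cold side (adiabatic exchanger): Q = ṁ_c·Cp_c·(T_c,out − T_c,in)
ṁ_c = 9966.3 / [2.44 × (36.4 − -36.2)] = 56.261 kg/min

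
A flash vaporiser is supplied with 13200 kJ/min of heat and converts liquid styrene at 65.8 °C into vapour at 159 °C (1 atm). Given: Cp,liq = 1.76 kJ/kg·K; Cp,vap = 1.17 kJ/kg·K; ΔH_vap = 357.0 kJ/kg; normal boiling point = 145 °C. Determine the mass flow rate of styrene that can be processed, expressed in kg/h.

ṁ = 1540 kg/h

Δh = 1.76×(145−65.8) + 357.0 + 1.17×(159−145) = 512.77 kJ/kg
Q = 13200 kJ/min = 220 kJ/s = 792000 kJ/h
ṁ = Q/Δh = 792000 / 512.77 = 1544.5 kg/h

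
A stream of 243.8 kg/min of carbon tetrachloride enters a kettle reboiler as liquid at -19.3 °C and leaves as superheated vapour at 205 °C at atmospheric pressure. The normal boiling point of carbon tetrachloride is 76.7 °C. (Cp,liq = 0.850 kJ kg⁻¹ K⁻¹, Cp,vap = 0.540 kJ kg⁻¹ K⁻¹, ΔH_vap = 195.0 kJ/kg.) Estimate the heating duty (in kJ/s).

Q = 1410 kJ/s

liquid -19.3→76.7 °C: 81.6 kJ/kg
vaporisation at 76.7 °C: 195 kJ/kg
vapour 76.7→205 °C: 69.282 kJ/kg
Δh = 81.6 + 195 + 69.282 = 345.88 kJ/kg
Q = ṁ·Δh = 243.8 kg/min × 345.88 kJ/kg = 84326 kJ/min
|Q| = 1405.4 kW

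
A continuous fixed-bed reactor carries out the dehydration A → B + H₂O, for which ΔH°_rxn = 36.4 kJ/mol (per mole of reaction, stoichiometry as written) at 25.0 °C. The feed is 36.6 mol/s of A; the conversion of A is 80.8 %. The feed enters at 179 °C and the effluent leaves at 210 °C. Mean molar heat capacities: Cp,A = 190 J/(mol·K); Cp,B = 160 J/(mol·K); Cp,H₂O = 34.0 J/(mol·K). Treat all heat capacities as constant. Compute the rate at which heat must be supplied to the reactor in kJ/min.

Q_in = 78800 kJ/min

Extent of reaction ξ = 0.808 × 36.6 = 29.573 mol/s
Reaction term: ξ·ΔH°_rxn = 29.573 × 36.4 = 1076.4 kJ/s
Sensible, feed 179→25 °C: -1070.9 kJ/s
Outlet flows (mol/s): A 7.0272, B 29.573, H₂O 29.573
Sensible, products 25→210 °C: 1308.4 kJ/s
Q = ΔH = 1313.9 kJ/s = 1313.9 kW
Heat supplied = 78834 kJ/min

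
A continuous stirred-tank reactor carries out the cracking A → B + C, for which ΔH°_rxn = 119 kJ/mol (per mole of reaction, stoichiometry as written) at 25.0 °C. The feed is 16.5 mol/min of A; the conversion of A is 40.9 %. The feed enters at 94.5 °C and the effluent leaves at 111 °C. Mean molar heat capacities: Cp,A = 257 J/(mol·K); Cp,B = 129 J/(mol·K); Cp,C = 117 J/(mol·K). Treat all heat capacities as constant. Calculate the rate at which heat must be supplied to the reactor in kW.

Q_in = 14.4 kW

Extent of reaction ξ = 0.409 × 16.5 = 6.7485 mol/min
Reaction term: ξ·ΔH°_rxn = 6.7485 × 119 = 803.07 kJ/min
Sensible, feed 94.5→25 °C: -294.71 kJ/min
Outlet flows (mol/min): A 9.7515, B 6.7485, C 6.7485
Sensible, products 25→111 °C: 358.3 kJ/min
Q = ΔH = 866.66 kJ/min = 14.444 kW
Heat supplied = 14.444 kW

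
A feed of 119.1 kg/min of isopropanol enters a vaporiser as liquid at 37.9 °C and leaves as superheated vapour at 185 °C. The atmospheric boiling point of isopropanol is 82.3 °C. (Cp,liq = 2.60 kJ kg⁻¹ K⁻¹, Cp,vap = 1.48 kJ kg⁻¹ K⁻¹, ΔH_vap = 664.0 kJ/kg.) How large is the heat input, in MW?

liquid 37.9→82.3 °C: 115.44 kJ/kg
vaporisation at 82.3 °C: 664 kJ/kg
vapour 82.3→185 °C: 152 kJ/kg
Δh = 115.44 + 664 + 152 = 931.44 kJ/kg
Q = ṁ·Δh = 119.1 kg/min × 931.44 kJ/kg = 110930 kJ/min
|Q| = 1848.9 kW = 1.8489 MW

Q = 1.85 MW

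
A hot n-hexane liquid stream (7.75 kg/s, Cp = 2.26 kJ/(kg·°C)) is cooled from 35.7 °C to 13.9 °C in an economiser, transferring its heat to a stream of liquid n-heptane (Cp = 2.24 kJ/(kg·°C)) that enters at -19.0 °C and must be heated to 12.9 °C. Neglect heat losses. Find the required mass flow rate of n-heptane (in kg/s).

Heat released by hot stream: Q = 7.75 × 2.26 × (35.7 − 13.9) = 381.83 kJ/s
Energy balance on cold side (adiabatic exchanger): Q = ṁ_c·Cp_c·(T_c,out − T_c,in)
ṁ_c = 381.83 / [2.24 × (12.9 − -19.0)] = 5.3435 kg/s

ṁ_c = 5.34 kg/s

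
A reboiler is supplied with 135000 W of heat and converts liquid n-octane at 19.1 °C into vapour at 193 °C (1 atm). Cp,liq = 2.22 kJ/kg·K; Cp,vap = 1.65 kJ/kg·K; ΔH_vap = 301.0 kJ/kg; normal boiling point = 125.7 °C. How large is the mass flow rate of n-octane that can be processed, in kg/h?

Δh = 2.22×(125.7−19.1) + 301.0 + 1.65×(193−125.7) = 648.7 kJ/kg
Q = 135000 W = 135 kJ/s = 486000 kJ/h
ṁ = Q/Δh = 486000 / 648.7 = 749.19 kg/h

ṁ = 749 kg/h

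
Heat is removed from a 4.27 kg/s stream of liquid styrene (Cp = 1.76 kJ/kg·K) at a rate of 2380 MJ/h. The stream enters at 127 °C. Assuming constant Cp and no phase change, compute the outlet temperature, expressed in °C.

T_out = 39.0 °C

Q = 2380 MJ/h = 661.11 kJ/s
ΔT = Q/(ṁ·Cp) = 661.11/(4.27×1.76) = 87.97 K
T_out = 127 − 87.97 = 39.03 °C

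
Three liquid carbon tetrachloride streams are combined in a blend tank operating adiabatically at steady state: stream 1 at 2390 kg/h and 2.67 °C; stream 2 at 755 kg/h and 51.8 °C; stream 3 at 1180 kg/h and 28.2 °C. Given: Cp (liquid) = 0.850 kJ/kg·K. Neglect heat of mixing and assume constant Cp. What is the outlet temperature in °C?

No heat crosses the boundary, so H_out = H_in.
T_out = Σ ṁᵢCp,ᵢTᵢ / Σ ṁᵢCp,ᵢ
      = 66951 / 3676.2 = 18.212 °C

T_out = 18.2 °C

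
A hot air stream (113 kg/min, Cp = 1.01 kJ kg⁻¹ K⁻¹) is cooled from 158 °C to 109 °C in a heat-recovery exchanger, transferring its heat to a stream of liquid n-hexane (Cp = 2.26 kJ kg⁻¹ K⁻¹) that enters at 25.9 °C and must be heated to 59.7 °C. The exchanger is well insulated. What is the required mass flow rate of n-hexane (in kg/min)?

ṁ_c = 73.2 kg/min

Heat released by hot stream: Q = 113 × 1.01 × (158 − 109) = 5592.4 kJ/min
Energy balance on cold side (adiabatic exchanger): Q = ṁ_c·Cp_c·(T_c,out − T_c,in)
ṁ_c = 5592.4 / [2.26 × (59.7 − 25.9)] = 73.21 kg/min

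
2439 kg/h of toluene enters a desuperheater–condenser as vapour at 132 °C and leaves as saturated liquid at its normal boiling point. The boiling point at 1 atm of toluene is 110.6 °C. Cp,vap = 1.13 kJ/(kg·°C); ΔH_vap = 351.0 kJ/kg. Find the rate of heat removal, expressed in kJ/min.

vapour 132→110.6 °C: -24.182 kJ/kg
condensation at 110.6 °C: -351 kJ/kg
Δh = -24.182 + -351 = -375.18 kJ/kg
Q = ṁ·Δh = 2439 kg/h × -375.18 kJ/kg = -915070 kJ/h
|Q| = 254.19 kW = 15251 kJ/min

Q_c = 15300 kJ/min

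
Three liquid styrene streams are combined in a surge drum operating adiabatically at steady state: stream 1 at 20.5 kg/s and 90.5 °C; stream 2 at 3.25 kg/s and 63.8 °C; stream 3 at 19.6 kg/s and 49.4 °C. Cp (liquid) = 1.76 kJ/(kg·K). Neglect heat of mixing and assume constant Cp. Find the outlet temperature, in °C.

Energy balance with Q = 0: Σ ṁᵢCp,ᵢ(T_out − Tᵢ) = 0
Σ ṁᵢCp,ᵢTᵢ = 20.5×1.76×90.5 + 3.25×1.76×63.8 + 19.6×1.76×49.4 = 5334.3
Σ ṁᵢCp,ᵢ = 20.5×1.76 + 3.25×1.76 + 19.6×1.76 = 76.296
T_out = 5334.3 / 76.296 = 69.916 °C

T_out = 69.9 °C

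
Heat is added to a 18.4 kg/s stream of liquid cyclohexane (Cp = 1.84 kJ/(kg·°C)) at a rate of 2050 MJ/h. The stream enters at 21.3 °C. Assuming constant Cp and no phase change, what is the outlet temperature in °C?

Q = 2050 MJ/h = 569.44 kJ/s
ΔT = Q/(ṁ·Cp) = 569.44/(18.4×1.84) = 16.82 K
T_out = 21.3 + 16.82 = 38.12 °C

T_out = 38.1 °C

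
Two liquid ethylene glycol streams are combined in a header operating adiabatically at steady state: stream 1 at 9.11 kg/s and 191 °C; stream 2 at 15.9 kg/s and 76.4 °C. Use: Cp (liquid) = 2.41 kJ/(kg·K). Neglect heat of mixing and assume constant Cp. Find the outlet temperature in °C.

T_out = 118 °C

Adiabatic, steady state ⇒ Σ ṁᵢCp,ᵢ(T_out − Tᵢ) = 0
Σ ṁᵢCp,ᵢTᵢ = 9.11×2.41×191 + 15.9×2.41×76.4 = 7121
Σ ṁᵢCp,ᵢ = 9.11×2.41 + 15.9×2.41 = 60.274
T_out = 7121 / 60.274 = 118.14 °C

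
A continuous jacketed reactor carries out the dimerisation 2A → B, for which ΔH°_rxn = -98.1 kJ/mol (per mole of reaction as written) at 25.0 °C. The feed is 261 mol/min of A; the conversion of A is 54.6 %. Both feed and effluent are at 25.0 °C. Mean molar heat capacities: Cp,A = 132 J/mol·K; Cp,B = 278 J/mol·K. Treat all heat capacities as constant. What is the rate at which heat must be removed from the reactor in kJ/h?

Q_out = 419000 kJ/h

Extent of reaction ξ = 0.546 × 261 / 2 = 71.253 mol/min
Reaction term: ξ·ΔH°_rxn = 71.253 × -98.1 = -6989.9 kJ/min
Q = ΔH = -6989.9 kJ/min = -116.5 kW
Heat removed = 419400 kJ/h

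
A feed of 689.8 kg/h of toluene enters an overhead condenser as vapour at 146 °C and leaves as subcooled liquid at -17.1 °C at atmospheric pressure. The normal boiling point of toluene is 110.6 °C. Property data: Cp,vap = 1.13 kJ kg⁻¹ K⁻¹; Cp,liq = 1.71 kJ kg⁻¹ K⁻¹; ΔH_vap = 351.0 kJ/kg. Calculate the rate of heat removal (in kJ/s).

Q_c = 117 kJ/s

vapour 146→110.6 °C: -40.002 kJ/kg
condensation at 110.6 °C: -351 kJ/kg
liquid 110.6→-17.1 °C: -218.37 kJ/kg
Δh = -40.002 + -351 + -218.37 = -609.37 kJ/kg
Q = ṁ·Δh = 689.8 kg/h × -609.37 kJ/kg = -420340 kJ/h
|Q| = 116.76 kW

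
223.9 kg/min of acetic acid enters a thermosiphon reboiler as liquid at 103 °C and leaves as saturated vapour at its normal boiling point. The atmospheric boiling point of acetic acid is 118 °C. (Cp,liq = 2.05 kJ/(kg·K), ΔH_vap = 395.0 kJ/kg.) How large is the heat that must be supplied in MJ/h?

liquid 103→118 °C: 30.75 kJ/kg
vaporisation at 118 °C: 395 kJ/kg
Δh = 30.75 + 395 = 425.75 kJ/kg
Q = ṁ·Δh = 223.9 kg/min × 425.75 kJ/kg = 95325 kJ/min
|Q| = 1588.8 kW = 5719.5 MJ/h

Q = 5720 MJ/h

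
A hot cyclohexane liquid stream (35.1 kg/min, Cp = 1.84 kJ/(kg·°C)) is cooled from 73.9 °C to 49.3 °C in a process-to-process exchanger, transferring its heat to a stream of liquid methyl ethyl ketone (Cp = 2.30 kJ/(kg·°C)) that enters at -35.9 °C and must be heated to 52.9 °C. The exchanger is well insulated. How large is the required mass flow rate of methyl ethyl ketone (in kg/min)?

ṁ_c = 7.78 kg/min

Heat released by hot stream: Q = 35.1 × 1.84 × (73.9 − 49.3) = 1588.8 kJ/min
Energy balance on cold side (adiabatic exchanger): Q = ṁ_c·Cp_c·(T_c,out − T_c,in)
ṁ_c = 1588.8 / [2.30 × (52.9 − -35.9)] = 7.7789 kg/min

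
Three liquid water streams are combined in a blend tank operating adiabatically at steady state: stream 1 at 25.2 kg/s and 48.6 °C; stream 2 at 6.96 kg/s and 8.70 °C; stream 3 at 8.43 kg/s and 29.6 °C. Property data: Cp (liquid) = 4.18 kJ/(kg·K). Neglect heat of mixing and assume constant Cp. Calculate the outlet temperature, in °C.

T_out = 37.8 °C

Energy balance with Q = 0: Σ ṁᵢCp,ᵢ(T_out − Tᵢ) = 0
Σ ṁᵢCp,ᵢTᵢ = 25.2×4.18×48.6 + 6.96×4.18×8.70 + 8.43×4.18×29.6 = 6415.5
Σ ṁᵢCp,ᵢ = 25.2×4.18 + 6.96×4.18 + 8.43×4.18 = 169.67
T_out = 6415.5 / 169.67 = 37.812 °C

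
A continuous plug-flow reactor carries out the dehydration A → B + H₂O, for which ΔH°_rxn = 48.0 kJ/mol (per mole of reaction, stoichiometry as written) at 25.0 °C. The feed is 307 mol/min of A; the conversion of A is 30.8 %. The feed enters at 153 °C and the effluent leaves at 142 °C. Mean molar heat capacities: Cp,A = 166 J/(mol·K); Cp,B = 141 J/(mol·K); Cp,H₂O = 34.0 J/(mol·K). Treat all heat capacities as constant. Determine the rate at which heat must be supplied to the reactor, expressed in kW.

Q_in = 68.0 kW

Extent of reaction ξ = 0.308 × 307 = 94.556 mol/min
Reaction term: ξ·ΔH°_rxn = 94.556 × 48.0 = 4538.7 kJ/min
Sensible, feed 153→25 °C: -6523.1 kJ/min
Outlet flows (mol/min): A 212.44, B 94.556, H₂O 94.556
Sensible, products 25→142 °C: 6062.1 kJ/min
Q = ΔH = 4077.7 kJ/min = 67.961 kW
Heat supplied = 67.961 kW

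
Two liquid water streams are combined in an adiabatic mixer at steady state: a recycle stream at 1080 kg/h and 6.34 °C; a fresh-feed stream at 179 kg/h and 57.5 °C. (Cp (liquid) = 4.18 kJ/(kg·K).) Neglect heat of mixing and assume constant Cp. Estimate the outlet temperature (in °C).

T_out = 13.6 °C

Energy balance with Q = 0: Σ ṁᵢCp,ᵢ(T_out − Tᵢ) = 0
Σ ṁᵢCp,ᵢTᵢ = 1080×4.18×6.34 + 179×4.18×57.5 = 71644
Σ ṁᵢCp,ᵢ = 1080×4.18 + 179×4.18 = 5262.6
T_out = 71644 / 5262.6 = 13.614 °C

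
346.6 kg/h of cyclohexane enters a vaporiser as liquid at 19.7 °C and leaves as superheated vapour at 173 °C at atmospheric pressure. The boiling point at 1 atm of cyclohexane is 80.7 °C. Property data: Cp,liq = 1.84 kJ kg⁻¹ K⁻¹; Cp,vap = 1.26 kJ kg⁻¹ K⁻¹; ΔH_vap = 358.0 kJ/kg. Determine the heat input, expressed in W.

liquid 19.7→80.7 °C: 112.24 kJ/kg
vaporisation at 80.7 °C: 358 kJ/kg
vapour 80.7→173 °C: 116.3 kJ/kg
Δh = 112.24 + 358 + 116.3 = 586.54 kJ/kg
Q = ṁ·Δh = 346.6 kg/h × 586.54 kJ/kg = 203290 kJ/h
|Q| = 56.471 kW = 56471 W

Q = 56500 W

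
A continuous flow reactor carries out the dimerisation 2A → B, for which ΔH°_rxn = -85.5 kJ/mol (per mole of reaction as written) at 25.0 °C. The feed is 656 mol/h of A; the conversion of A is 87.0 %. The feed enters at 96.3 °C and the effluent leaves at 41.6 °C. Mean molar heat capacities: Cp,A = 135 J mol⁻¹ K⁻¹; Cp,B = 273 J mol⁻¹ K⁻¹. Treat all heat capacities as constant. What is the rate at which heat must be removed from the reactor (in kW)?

Q_out = 8.12 kW

Extent of reaction ξ = 0.870 × 656 / 2 = 285.36 mol/h
Reaction term: ξ·ΔH°_rxn = 285.36 × -85.5 = -24398 kJ/h
Sensible, feed 96.3→25 °C: -6314.3 kJ/h
Outlet flows (mol/h): A 85.28, B 285.36
Sensible, products 25→41.6 °C: 1484.3 kJ/h
Q = ΔH = -29228 kJ/h = -8.119 kW
Heat removed = 8.119 kW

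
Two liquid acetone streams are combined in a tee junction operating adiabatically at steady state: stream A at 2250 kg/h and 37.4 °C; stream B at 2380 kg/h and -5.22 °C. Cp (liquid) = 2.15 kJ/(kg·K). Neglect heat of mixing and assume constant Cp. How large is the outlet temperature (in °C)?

T_out = 15.5 °C

Energy balance with Q = 0: Σ ṁᵢCp,ᵢ(T_out − Tᵢ) = 0
Σ ṁᵢCp,ᵢTᵢ = 2250×2.15×37.4 + 2380×2.15×-5.22 = 154210
Σ ṁᵢCp,ᵢ = 2250×2.15 + 2380×2.15 = 9954.5
T_out = 154210 / 9954.5 = 15.492 °C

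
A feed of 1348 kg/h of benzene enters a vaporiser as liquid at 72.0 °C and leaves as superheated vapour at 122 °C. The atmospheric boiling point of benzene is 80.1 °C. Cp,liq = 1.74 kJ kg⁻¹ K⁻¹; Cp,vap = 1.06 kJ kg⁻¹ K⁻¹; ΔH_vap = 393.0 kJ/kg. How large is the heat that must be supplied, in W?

liquid 72.0→80.1 °C: 14.094 kJ/kg
vaporisation at 80.1 °C: 393 kJ/kg
vapour 80.1→122 °C: 44.414 kJ/kg
Δh = 14.094 + 393 + 44.414 = 451.51 kJ/kg
Q = ṁ·Δh = 1348 kg/h × 451.51 kJ/kg = 608630 kJ/h
|Q| = 169.06 kW = 169060 W

Q = 169000 W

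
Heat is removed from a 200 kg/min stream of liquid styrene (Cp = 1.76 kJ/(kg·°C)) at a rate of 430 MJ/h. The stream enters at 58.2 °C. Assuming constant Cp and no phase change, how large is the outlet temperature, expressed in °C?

T_out = 37.8 °C

Q = 430 MJ/h = 7166.7 kJ/min
ΔT = Q/(ṁ·Cp) = 7166.7/(200×1.76) = 20.36 K
T_out = 58.2 − 20.36 = 37.84 °C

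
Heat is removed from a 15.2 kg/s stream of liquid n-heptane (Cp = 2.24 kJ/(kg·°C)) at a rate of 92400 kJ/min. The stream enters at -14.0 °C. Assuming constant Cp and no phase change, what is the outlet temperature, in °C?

T_out = -59.2 °C

Q = 92400 kJ/min = 1540 kJ/s
ΔT = Q/(ṁ·Cp) = 1540/(15.2×2.24) = 45.23 K
T_out = -14.0 − 45.23 = -59.23 °C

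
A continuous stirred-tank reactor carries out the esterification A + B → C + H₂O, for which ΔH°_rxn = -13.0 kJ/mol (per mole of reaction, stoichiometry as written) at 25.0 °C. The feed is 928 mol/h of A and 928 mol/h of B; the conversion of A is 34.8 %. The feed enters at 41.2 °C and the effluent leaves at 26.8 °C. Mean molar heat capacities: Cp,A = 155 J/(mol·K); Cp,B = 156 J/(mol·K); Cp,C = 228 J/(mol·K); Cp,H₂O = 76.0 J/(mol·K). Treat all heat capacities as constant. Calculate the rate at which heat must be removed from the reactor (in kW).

Extent of reaction ξ = 0.348 × 928 = 322.94 mol/h
Reaction term: ξ·ΔH°_rxn = 322.94 × -13.0 = -4198.3 kJ/h
Sensible, feed 41.2→25 °C: -4675.4 kJ/h
Outlet flows (mol/h): A 605.06, B 605.06, C 322.94, H₂O 322.94
Sensible, products 25→26.8 °C: 515.43 kJ/h
Q = ΔH = -8358.3 kJ/h = -2.3217 kW
Heat removed = 2.3217 kW

Q_out = 2.32 kW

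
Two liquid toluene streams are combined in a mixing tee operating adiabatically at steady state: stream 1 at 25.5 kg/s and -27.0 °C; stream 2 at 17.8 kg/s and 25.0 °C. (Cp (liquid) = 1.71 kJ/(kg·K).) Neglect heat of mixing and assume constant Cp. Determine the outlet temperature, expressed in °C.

Adiabatic, steady state ⇒ Σ ṁᵢCp,ᵢ(T_out − Tᵢ) = 0
T_out = Σ ṁᵢCp,ᵢTᵢ / Σ ṁᵢCp,ᵢ
      = -416.38 / 74.043 = -5.6236 °C

T_out = -5.62 °C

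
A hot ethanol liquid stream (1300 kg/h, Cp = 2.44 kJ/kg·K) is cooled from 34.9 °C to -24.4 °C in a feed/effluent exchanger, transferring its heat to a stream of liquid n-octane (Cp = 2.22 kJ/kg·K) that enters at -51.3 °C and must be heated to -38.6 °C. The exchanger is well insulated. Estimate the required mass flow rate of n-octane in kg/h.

ṁ_c = 6670 kg/h

Heat released by hot stream: Q = 1300 × 2.44 × (34.9 − -24.4) = 188100 kJ/h
Energy balance on cold side (adiabatic exchanger): Q = ṁ_c·Cp_c·(T_c,out − T_c,in)
ṁ_c = 188100 / [2.22 × (-38.6 − -51.3)] = 6671.6 kg/h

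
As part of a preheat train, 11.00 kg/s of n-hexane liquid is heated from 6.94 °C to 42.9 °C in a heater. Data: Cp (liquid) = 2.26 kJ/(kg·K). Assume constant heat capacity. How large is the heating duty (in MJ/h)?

Q = 3220 MJ/h

Q = ṁ·Cp·ΔT = 11.00 × 2.26 × (42.9 − 6.94) = 893.97 kJ/s
Heating duty = 3218.3 MJ/h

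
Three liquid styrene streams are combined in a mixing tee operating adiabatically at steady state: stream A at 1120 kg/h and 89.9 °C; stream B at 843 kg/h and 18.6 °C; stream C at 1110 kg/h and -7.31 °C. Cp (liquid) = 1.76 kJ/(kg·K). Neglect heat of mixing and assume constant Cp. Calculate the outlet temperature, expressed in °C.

Energy balance with Q = 0: Σ ṁᵢCp,ᵢ(T_out − Tᵢ) = 0
Σ ṁᵢCp,ᵢTᵢ = 1120×1.76×89.9 + 843×1.76×18.6 + 1110×1.76×-7.31 = 190530
Σ ṁᵢCp,ᵢ = 1120×1.76 + 843×1.76 + 1110×1.76 = 5408.5
T_out = 190530 / 5408.5 = 35.227 °C

T_out = 35.2 °C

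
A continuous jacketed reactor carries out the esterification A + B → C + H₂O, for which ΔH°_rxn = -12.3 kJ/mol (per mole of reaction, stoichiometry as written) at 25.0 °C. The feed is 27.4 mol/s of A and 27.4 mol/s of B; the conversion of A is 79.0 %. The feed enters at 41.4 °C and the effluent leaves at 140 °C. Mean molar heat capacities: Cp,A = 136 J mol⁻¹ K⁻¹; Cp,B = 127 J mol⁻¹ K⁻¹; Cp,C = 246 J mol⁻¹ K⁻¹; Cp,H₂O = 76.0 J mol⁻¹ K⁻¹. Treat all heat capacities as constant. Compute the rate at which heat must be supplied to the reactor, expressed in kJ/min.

Q_in = 35500 kJ/min

Extent of reaction ξ = 0.790 × 27.4 = 21.646 mol/s
Reaction term: ξ·ΔH°_rxn = 21.646 × -12.3 = -266.25 kJ/s
Sensible, feed 41.4→25 °C: -118.18 kJ/s
Outlet flows (mol/s): A 5.754, B 5.754, C 21.646, H₂O 21.646
Sensible, products 25→140 °C: 975.58 kJ/s
Q = ΔH = 591.15 kJ/s = 591.15 kW
Heat supplied = 35469 kJ/min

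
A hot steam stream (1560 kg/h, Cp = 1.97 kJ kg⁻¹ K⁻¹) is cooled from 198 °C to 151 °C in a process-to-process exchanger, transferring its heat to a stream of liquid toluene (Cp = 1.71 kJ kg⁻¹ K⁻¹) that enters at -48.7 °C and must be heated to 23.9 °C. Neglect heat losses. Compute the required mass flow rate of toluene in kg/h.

Heat released by hot stream: Q = 1560 × 1.97 × (198 − 151) = 144440 kJ/h
Energy balance on cold side (adiabatic exchanger): Q = ṁ_c·Cp_c·(T_c,out − T_c,in)
ṁ_c = 144440 / [1.71 × (23.9 − -48.7)] = 1163.5 kg/h

ṁ_c = 1160 kg/h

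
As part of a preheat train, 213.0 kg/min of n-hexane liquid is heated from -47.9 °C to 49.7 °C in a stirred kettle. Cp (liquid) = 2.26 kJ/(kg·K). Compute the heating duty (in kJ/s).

Q = 783 kJ/s

Q = ṁ·Cp·ΔT = 213.0 × 2.26 × (49.7 − -47.9) = 46983 kJ/min
Converting: 46983 / 60 s = 783.04 kW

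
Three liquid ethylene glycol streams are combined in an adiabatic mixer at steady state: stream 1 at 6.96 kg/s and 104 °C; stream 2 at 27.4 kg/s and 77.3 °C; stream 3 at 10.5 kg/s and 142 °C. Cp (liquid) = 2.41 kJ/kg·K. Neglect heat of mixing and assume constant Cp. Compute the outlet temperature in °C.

T_out = 96.6 °C

Energy balance with Q = 0: Σ ṁᵢCp,ᵢ(T_out − Tᵢ) = 0
T_out = Σ ṁᵢCp,ᵢTᵢ / Σ ṁᵢCp,ᵢ
      = 10442 / 108.11 = 96.586 °C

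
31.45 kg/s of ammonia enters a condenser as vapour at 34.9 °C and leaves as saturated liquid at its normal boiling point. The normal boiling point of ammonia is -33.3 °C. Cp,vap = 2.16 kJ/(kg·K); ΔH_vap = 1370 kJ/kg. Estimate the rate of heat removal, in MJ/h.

vapour 34.9→-33.3 °C: -147.31 kJ/kg
condensation at -33.3 °C: -1370 kJ/kg
Δh = -147.31 + -1370 = -1517.3 kJ/kg
Q = ṁ·Δh = 31.45 kg/s × -1517.3 kJ/kg = -47719 kJ/s
|Q| = 47719 kW = 171790 MJ/h

Q_c = 172000 MJ/h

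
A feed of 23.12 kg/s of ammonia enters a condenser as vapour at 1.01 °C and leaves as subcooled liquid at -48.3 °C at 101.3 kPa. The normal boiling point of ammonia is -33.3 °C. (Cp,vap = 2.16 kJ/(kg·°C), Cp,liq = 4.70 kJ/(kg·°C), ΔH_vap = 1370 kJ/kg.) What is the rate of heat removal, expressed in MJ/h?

vapour 1.01→-33.3 °C: -74.11 kJ/kg
condensation at -33.3 °C: -1370 kJ/kg
liquid -33.3→-48.3 °C: -70.5 kJ/kg
Δh = -74.11 + -1370 + -70.5 = -1514.6 kJ/kg
Q = ṁ·Δh = 23.12 kg/s × -1514.6 kJ/kg = -35018 kJ/s
|Q| = 35018 kW = 126060 MJ/h

Q_c = 126000 MJ/h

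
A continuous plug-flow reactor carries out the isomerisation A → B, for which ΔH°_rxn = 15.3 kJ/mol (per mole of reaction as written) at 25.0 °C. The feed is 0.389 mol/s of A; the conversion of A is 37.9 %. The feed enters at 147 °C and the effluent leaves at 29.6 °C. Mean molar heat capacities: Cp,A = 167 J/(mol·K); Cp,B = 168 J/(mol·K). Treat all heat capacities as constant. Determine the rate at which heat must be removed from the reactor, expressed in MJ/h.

Q_out = 19.3 MJ/h

Extent of reaction ξ = 0.379 × 0.389 = 0.14743 mol/s
Reaction term: ξ·ΔH°_rxn = 0.14743 × 15.3 = 2.2557 kJ/s
Sensible, feed 147→25 °C: -7.9255 kJ/s
Outlet flows (mol/s): A 0.24157, B 0.14743
Sensible, products 25→29.6 °C: 0.29951 kJ/s
Q = ΔH = -5.3703 kJ/s = -5.3703 kW
Heat removed = 19.333 MJ/h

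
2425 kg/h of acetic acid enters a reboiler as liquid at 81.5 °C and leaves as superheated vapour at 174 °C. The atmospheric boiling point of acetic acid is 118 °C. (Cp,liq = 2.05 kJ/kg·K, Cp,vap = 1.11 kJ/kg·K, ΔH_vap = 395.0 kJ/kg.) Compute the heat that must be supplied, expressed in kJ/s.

liquid 81.5→118 °C: 74.825 kJ/kg
vaporisation at 118 °C: 395 kJ/kg
vapour 118→174 °C: 62.16 kJ/kg
Δh = 74.825 + 395 + 62.16 = 531.99 kJ/kg
Q = ṁ·Δh = 2425 kg/h × 531.99 kJ/kg = 1.2901e+06 kJ/h
|Q| = 358.35 kW

Q = 358 kJ/s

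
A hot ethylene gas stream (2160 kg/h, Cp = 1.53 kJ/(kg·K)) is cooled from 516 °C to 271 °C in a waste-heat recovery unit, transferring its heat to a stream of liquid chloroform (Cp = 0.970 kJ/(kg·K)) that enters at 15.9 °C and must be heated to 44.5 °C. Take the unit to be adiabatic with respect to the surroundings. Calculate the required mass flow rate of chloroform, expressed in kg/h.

ṁ_c = 29200 kg/h

Heat released by hot stream: Q = 2160 × 1.53 × (516 − 271) = 809680 kJ/h
Energy balance on cold side (adiabatic exchanger): Q = ṁ_c·Cp_c·(T_c,out − T_c,in)
ṁ_c = 809680 / [0.970 × (44.5 − 15.9)] = 29186 kg/h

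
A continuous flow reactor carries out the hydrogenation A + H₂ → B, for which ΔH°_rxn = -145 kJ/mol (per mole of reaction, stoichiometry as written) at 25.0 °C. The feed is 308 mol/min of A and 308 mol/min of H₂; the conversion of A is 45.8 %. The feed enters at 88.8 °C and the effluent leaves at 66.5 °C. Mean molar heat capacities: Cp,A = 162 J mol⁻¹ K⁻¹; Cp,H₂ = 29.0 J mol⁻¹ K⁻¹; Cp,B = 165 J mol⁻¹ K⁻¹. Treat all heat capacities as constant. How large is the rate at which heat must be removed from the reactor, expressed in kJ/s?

Q_out = 365 kJ/s

Extent of reaction ξ = 0.458 × 308 = 141.06 mol/min
Reaction term: ξ·ΔH°_rxn = 141.06 × -145 = -20454 kJ/min
Sensible, feed 88.8→25 °C: -3753.2 kJ/min
Outlet flows (mol/min): A 166.94, H₂ 166.94, B 141.06
Sensible, products 25→66.5 °C: 2289.2 kJ/min
Q = ΔH = -21918 kJ/min = -365.31 kW
Heat removed = 365.31 kJ/s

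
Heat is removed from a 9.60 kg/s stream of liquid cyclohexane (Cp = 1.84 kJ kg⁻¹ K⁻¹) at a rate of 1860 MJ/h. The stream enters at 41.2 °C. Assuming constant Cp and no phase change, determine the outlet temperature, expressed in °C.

T_out = 12.0 °C

Q = 1860 MJ/h = 516.67 kJ/s
ΔT = Q/(ṁ·Cp) = 516.67/(9.60×1.84) = 29.25 K
T_out = 41.2 − 29.25 = 11.95 °C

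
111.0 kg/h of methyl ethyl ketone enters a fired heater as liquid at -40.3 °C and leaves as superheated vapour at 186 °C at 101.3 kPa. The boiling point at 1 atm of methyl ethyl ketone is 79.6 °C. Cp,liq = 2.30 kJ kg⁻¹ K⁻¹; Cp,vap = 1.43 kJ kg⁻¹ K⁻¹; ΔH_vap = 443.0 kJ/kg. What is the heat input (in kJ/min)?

Q = 1610 kJ/min

liquid -40.3→79.6 °C: 275.77 kJ/kg
vaporisation at 79.6 °C: 443 kJ/kg
vapour 79.6→186 °C: 152.15 kJ/kg
Δh = 275.77 + 443 + 152.15 = 870.92 kJ/kg
Q = ṁ·Δh = 111.0 kg/h × 870.92 kJ/kg = 96672 kJ/h
|Q| = 26.853 kW = 1611.2 kJ/min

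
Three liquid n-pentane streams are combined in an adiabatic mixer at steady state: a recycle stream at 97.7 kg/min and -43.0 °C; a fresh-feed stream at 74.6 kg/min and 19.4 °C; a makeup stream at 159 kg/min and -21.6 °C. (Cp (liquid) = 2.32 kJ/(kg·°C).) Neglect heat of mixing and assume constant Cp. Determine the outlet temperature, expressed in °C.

T_out = -18.7 °C

Adiabatic, steady state ⇒ Σ ṁᵢCp,ᵢ(T_out − Tᵢ) = 0
T_out = Σ ṁᵢCp,ᵢTᵢ / Σ ṁᵢCp,ᵢ
      = -14357 / 768.62 = -18.679 °C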